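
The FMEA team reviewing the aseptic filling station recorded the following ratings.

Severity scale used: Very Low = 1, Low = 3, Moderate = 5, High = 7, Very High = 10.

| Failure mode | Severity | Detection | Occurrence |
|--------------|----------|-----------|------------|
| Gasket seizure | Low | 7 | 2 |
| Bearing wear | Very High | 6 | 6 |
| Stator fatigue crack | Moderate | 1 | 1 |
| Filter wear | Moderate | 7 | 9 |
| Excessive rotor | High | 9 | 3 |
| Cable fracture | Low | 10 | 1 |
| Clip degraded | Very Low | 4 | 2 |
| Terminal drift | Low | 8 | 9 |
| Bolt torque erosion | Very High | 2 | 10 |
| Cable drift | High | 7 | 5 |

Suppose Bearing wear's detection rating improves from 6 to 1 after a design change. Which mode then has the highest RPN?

Filter wear

RPN = Severity × Occurrence × Detection:
  Gasket seizure: 3 × 2 × 7 = 42
  Bearing wear: 10 × 6 × 6 = 360
  Stator fatigue crack: 5 × 1 × 1 = 5
  Filter wear: 5 × 9 × 7 = 315
  Excessive rotor: 7 × 3 × 9 = 189
  Cable fracture: 3 × 1 × 10 = 30
  Clip degraded: 1 × 2 × 4 = 8
  Terminal drift: 3 × 9 × 8 = 216
  Bolt torque erosion: 10 × 10 × 2 = 200
  Cable drift: 7 × 5 × 7 = 245
After action: Bearing wear → 10 × 6 × 1 = 60.
Revised RPNs: Filter wear=315, Cable drift=245, Terminal drift=216, Bolt torque erosion=200, Excessive rotor=189, Bearing wear=60, Gasket seizure=42, Cable fracture=30, Clip degraded=8, Stator fatigue crack=5.
Highest is now Filter wear (315).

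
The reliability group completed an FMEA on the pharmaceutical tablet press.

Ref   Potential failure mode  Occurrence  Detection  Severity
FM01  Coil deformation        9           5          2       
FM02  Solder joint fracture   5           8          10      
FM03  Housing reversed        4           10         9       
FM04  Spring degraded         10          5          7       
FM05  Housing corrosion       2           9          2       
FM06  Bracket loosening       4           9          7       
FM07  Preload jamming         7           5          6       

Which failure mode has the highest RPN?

RPN = Severity × Occurrence × Detection:
  FM01: 2 × 9 × 5 = 90
  FM02: 10 × 5 × 8 = 400
  FM03: 9 × 4 × 10 = 360
  FM04: 7 × 10 × 5 = 350
  FM05: 2 × 2 × 9 = 36
  FM06: 7 × 4 × 9 = 252
  FM07: 6 × 7 × 5 = 210
Highest RPN is 400 → FM02.

FM02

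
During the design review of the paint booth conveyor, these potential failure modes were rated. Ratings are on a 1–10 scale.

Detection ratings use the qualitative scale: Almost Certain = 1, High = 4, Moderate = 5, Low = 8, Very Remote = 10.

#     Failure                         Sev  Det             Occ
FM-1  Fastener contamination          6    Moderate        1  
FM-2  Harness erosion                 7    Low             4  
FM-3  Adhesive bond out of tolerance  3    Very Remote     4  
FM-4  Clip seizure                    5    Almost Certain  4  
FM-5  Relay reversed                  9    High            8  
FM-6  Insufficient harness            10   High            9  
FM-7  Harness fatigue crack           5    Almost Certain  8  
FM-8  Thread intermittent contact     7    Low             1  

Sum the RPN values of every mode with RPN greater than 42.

RPN = Severity × Occurrence × Detection:
  FM-1: 6 × 1 × 5 = 30
  FM-2: 7 × 4 × 8 = 224
  FM-3: 3 × 4 × 10 = 120
  FM-4: 5 × 4 × 1 = 20
  FM-5: 9 × 8 × 4 = 288
  FM-6: 10 × 9 × 4 = 360
  FM-7: 5 × 8 × 1 = 40
  FM-8: 7 × 1 × 8 = 56
RPN > 42: FM-2 (224), FM-3 (120), FM-5 (288), FM-6 (360), FM-8 (56).
Sum: 224 + 120 + 288 + 360 + 56 = 1048.

1048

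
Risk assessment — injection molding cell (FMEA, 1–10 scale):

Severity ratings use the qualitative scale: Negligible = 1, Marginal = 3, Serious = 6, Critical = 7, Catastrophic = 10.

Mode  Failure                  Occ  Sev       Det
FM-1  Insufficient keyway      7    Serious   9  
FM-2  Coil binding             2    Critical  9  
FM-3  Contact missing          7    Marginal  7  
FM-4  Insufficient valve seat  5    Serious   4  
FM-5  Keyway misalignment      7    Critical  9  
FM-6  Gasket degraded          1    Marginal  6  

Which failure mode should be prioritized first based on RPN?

FM-5

RPN = Severity × Occurrence × Detection:
  FM-1: 6 × 7 × 9 = 378
  FM-2: 7 × 2 × 9 = 126
  FM-3: 3 × 7 × 7 = 147
  FM-4: 6 × 5 × 4 = 120
  FM-5: 7 × 7 × 9 = 441
  FM-6: 3 × 1 × 6 = 18
Highest RPN is 441 → FM-5.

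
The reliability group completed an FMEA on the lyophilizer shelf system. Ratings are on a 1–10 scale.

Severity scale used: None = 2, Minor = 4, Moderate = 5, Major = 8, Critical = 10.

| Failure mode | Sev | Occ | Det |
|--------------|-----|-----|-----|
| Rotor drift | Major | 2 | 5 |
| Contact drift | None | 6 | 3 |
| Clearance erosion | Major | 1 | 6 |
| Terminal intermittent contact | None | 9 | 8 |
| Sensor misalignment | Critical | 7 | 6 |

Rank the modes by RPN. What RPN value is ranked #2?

RPN = Severity × Occurrence × Detection:
  Rotor drift: 8 × 2 × 5 = 80
  Contact drift: 2 × 6 × 3 = 36
  Clearance erosion: 8 × 1 × 6 = 48
  Terminal intermittent contact: 2 × 9 × 8 = 144
  Sensor misalignment: 10 × 7 × 6 = 420
Sorted descending: 420, 144, 80, 48, 36.
The second-highest RPN is 144 (Terminal intermittent contact).

144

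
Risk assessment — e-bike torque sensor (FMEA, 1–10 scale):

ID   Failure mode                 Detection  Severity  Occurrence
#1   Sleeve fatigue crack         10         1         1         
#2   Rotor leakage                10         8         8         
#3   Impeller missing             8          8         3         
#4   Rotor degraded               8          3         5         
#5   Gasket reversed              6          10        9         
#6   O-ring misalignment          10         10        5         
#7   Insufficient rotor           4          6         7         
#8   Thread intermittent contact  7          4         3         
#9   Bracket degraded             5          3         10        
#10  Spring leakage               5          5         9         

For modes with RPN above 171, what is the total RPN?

RPN = Severity × Occurrence × Detection:
  #1: 1 × 1 × 10 = 10
  #2: 8 × 8 × 10 = 640
  #3: 8 × 3 × 8 = 192
  #4: 3 × 5 × 8 = 120
  #5: 10 × 9 × 6 = 540
  #6: 10 × 5 × 10 = 500
  #7: 6 × 7 × 4 = 168
  #8: 4 × 3 × 7 = 84
  #9: 3 × 10 × 5 = 150
  #10: 5 × 9 × 5 = 225
RPN > 171: #2 (640), #3 (192), #5 (540), #6 (500), #10 (225).
Sum: 640 + 192 + 540 + 500 + 225 = 2097.

2097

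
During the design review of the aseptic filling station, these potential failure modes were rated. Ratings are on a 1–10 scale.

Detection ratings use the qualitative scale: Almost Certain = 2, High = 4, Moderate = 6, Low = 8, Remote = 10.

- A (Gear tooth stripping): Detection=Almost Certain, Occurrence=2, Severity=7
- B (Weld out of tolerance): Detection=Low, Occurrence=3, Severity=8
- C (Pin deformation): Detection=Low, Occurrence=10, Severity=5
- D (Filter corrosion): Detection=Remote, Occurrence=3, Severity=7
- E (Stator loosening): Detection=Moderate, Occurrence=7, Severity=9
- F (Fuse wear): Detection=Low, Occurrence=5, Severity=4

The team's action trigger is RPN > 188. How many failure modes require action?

4

RPN = Severity × Occurrence × Detection:
  A: 7 × 2 × 2 = 28
  B: 8 × 3 × 8 = 192
  C: 5 × 10 × 8 = 400
  D: 7 × 3 × 10 = 210
  E: 9 × 7 × 6 = 378
  F: 4 × 5 × 8 = 160
Modes with RPN > 188: B (192), C (400), D (210), E (378) → 4.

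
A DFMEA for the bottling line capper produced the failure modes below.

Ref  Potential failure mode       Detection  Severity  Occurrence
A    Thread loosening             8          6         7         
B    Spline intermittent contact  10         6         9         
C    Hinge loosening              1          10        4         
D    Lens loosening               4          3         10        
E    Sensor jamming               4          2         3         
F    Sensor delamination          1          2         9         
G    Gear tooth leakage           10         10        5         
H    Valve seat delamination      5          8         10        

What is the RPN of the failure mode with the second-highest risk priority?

RPN = Severity × Occurrence × Detection:
  A: 6 × 7 × 8 = 336
  B: 6 × 9 × 10 = 540
  C: 10 × 4 × 1 = 40
  D: 3 × 10 × 4 = 120
  E: 2 × 3 × 4 = 24
  F: 2 × 9 × 1 = 18
  G: 10 × 5 × 10 = 500
  H: 8 × 10 × 5 = 400
Sorted descending: 540, 500, 400, 336, 120, 40, 24, 18.
The second-highest RPN is 500 (G).

500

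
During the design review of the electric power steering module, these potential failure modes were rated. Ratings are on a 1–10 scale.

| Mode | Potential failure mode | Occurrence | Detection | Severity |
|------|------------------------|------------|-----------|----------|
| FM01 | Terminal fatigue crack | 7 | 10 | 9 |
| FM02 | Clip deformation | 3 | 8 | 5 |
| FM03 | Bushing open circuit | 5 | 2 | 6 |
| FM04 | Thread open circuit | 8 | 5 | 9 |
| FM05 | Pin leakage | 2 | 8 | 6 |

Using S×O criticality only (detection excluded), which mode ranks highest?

Criticality = Severity × Occurrence:
  FM01: 9 × 7 = 63
  FM02: 5 × 3 = 15
  FM03: 6 × 5 = 30
  FM04: 9 × 8 = 72
  FM05: 6 × 2 = 12
Highest criticality is 72 → FM04.

FM04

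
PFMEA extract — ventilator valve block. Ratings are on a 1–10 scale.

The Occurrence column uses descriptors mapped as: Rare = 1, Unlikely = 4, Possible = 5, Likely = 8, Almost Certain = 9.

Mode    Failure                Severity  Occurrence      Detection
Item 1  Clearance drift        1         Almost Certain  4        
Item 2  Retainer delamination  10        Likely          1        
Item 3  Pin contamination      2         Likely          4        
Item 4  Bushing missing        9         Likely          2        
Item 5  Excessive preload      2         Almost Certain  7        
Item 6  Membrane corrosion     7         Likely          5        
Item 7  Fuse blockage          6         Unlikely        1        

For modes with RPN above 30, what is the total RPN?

RPN = Severity × Occurrence × Detection:
  Item 1: 1 × 9 × 4 = 36
  Item 2: 10 × 8 × 1 = 80
  Item 3: 2 × 8 × 4 = 64
  Item 4: 9 × 8 × 2 = 144
  Item 5: 2 × 9 × 7 = 126
  Item 6: 7 × 8 × 5 = 280
  Item 7: 6 × 4 × 1 = 24
RPN > 30: Item 1 (36), Item 2 (80), Item 3 (64), Item 4 (144), Item 5 (126), Item 6 (280).
Sum: 36 + 80 + 64 + 144 + 126 + 280 = 730.

730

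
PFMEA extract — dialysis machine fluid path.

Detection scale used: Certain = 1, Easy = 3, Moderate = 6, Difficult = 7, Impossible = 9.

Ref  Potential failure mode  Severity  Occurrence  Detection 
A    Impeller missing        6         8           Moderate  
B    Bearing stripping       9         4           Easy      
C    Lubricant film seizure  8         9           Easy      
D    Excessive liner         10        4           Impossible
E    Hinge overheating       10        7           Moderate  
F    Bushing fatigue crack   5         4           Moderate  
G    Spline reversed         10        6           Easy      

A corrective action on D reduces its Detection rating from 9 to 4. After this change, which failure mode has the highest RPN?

RPN = Severity × Occurrence × Detection:
  A: 6 × 8 × 6 = 288
  B: 9 × 4 × 3 = 108
  C: 8 × 9 × 3 = 216
  D: 10 × 4 × 9 = 360
  E: 10 × 7 × 6 = 420
  F: 5 × 4 × 6 = 120
  G: 10 × 6 × 3 = 180
After action: D → 10 × 4 × 4 = 160.
Revised RPNs: E=420, A=288, C=216, G=180, D=160, F=120, B=108.
Highest is now E (420).

E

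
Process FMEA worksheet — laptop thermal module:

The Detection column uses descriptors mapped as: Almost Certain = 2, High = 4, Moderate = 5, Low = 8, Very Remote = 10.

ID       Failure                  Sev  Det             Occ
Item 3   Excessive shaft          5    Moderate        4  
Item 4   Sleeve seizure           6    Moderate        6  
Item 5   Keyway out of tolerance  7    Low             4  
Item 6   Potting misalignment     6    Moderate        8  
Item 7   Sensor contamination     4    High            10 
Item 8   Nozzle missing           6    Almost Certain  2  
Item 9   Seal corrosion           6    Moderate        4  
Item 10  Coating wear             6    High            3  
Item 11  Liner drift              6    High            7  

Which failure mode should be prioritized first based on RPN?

Item 6

RPN = Severity × Occurrence × Detection:
  Item 3: 5 × 4 × 5 = 100
  Item 4: 6 × 6 × 5 = 180
  Item 5: 7 × 4 × 8 = 224
  Item 6: 6 × 8 × 5 = 240
  Item 7: 4 × 10 × 4 = 160
  Item 8: 6 × 2 × 2 = 24
  Item 9: 6 × 4 × 5 = 120
  Item 10: 6 × 3 × 4 = 72
  Item 11: 6 × 7 × 4 = 168
Highest RPN is 240 → Item 6.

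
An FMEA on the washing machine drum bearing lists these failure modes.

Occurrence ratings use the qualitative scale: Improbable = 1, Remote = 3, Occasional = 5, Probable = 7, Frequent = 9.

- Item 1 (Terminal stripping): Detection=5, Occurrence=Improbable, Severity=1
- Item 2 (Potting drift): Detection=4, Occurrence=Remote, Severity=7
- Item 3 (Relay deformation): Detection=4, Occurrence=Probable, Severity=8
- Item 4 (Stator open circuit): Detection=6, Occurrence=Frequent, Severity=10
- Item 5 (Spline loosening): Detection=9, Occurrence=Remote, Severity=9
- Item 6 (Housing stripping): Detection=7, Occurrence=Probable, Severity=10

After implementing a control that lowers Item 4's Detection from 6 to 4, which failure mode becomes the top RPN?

Item 6

RPN = Severity × Occurrence × Detection:
  Item 1: 1 × 1 × 5 = 5
  Item 2: 7 × 3 × 4 = 84
  Item 3: 8 × 7 × 4 = 224
  Item 4: 10 × 9 × 6 = 540
  Item 5: 9 × 3 × 9 = 243
  Item 6: 10 × 7 × 7 = 490
After action: Item 4 → 10 × 9 × 4 = 360.
Revised RPNs: Item 6=490, Item 4=360, Item 5=243, Item 3=224, Item 2=84, Item 1=5.
Highest is now Item 6 (490).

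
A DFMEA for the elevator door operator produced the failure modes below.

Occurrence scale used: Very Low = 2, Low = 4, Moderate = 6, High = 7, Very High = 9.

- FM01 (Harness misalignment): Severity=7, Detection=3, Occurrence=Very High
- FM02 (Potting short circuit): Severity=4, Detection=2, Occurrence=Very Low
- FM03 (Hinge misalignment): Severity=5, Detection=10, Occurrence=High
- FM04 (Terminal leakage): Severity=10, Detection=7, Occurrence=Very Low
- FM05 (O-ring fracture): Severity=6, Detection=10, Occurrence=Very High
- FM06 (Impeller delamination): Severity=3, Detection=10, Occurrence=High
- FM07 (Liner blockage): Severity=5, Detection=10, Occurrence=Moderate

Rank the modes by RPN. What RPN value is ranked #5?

189

RPN = Severity × Occurrence × Detection:
  FM01: 7 × 9 × 3 = 189
  FM02: 4 × 2 × 2 = 16
  FM03: 5 × 7 × 10 = 350
  FM04: 10 × 2 × 7 = 140
  FM05: 6 × 9 × 10 = 540
  FM06: 3 × 7 × 10 = 210
  FM07: 5 × 6 × 10 = 300
Sorted descending: 540, 350, 300, 210, 189, 140, 16.
The fifth-highest RPN is 189 (FM01).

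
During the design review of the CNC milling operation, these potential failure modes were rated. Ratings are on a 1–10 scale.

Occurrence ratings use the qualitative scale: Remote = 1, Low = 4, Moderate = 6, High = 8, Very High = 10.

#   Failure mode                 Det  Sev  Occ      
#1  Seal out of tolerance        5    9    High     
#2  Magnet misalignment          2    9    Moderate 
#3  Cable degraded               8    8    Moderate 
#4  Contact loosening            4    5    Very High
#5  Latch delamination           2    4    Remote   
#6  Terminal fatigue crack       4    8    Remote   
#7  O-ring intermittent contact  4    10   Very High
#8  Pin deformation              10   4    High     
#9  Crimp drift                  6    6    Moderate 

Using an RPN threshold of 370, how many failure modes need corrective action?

2

RPN = Severity × Occurrence × Detection:
  #1: 9 × 8 × 5 = 360
  #2: 9 × 6 × 2 = 108
  #3: 8 × 6 × 8 = 384
  #4: 5 × 10 × 4 = 200
  #5: 4 × 1 × 2 = 8
  #6: 8 × 1 × 4 = 32
  #7: 10 × 10 × 4 = 400
  #8: 4 × 8 × 10 = 320
  #9: 6 × 6 × 6 = 216
Modes with RPN ≥ 370: #3 (384), #7 (400) → 2.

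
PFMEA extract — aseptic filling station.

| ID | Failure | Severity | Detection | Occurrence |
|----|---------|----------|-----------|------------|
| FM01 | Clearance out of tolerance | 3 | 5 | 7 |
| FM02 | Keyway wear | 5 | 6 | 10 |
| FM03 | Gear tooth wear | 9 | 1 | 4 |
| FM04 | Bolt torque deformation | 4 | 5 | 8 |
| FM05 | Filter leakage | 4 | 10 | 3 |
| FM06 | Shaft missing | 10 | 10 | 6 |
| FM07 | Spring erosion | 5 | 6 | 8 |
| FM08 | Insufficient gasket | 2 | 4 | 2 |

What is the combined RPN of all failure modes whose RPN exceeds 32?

RPN = Severity × Occurrence × Detection:
  FM01: 3 × 7 × 5 = 105
  FM02: 5 × 10 × 6 = 300
  FM03: 9 × 4 × 1 = 36
  FM04: 4 × 8 × 5 = 160
  FM05: 4 × 3 × 10 = 120
  FM06: 10 × 6 × 10 = 600
  FM07: 5 × 8 × 6 = 240
  FM08: 2 × 2 × 4 = 16
RPN > 32: FM01 (105), FM02 (300), FM03 (36), FM04 (160), FM05 (120), FM06 (600), FM07 (240).
Sum: 105 + 300 + 36 + 160 + 120 + 600 + 240 = 1561.

1561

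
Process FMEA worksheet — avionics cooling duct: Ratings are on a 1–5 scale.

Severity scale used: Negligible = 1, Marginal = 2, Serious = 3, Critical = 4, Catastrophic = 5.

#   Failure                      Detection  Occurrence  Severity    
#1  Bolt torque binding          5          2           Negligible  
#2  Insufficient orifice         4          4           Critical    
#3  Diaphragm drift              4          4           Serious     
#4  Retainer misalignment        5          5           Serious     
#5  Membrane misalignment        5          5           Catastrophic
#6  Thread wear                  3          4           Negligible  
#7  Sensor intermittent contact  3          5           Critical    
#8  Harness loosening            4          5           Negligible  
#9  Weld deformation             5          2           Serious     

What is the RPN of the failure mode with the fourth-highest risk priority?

60

RPN = Severity × Occurrence × Detection:
  #1: 1 × 2 × 5 = 10
  #2: 4 × 4 × 4 = 64
  #3: 3 × 4 × 4 = 48
  #4: 3 × 5 × 5 = 75
  #5: 5 × 5 × 5 = 125
  #6: 1 × 4 × 3 = 12
  #7: 4 × 5 × 3 = 60
  #8: 1 × 5 × 4 = 20
  #9: 3 × 2 × 5 = 30
Sorted descending: 125, 75, 64, 60, 48, 30, 20, 12, 10.
The fourth-highest RPN is 60 (#7).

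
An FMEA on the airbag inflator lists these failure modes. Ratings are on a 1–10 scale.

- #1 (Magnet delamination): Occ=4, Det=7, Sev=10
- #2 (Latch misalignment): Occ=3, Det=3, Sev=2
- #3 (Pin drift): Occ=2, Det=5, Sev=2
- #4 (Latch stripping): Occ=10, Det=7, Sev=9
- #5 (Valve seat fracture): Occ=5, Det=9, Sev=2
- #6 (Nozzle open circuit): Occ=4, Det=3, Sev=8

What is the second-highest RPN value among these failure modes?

280

RPN = Severity × Occurrence × Detection:
  #1: 10 × 4 × 7 = 280
  #2: 2 × 3 × 3 = 18
  #3: 2 × 2 × 5 = 20
  #4: 9 × 10 × 7 = 630
  #5: 2 × 5 × 9 = 90
  #6: 8 × 4 × 3 = 96
Sorted descending: 630, 280, 96, 90, 20, 18.
The second-highest RPN is 280 (#1).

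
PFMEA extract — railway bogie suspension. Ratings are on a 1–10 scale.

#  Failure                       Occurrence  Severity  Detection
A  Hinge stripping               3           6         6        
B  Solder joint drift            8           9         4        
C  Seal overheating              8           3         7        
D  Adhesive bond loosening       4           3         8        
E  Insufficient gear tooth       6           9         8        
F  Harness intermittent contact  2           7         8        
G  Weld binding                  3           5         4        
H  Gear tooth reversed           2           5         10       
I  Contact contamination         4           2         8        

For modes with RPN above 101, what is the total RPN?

RPN = Severity × Occurrence × Detection:
  A: 6 × 3 × 6 = 108
  B: 9 × 8 × 4 = 288
  C: 3 × 8 × 7 = 168
  D: 3 × 4 × 8 = 96
  E: 9 × 6 × 8 = 432
  F: 7 × 2 × 8 = 112
  G: 5 × 3 × 4 = 60
  H: 5 × 2 × 10 = 100
  I: 2 × 4 × 8 = 64
RPN > 101: A (108), B (288), C (168), E (432), F (112).
Sum: 108 + 288 + 168 + 432 + 112 = 1108.

1108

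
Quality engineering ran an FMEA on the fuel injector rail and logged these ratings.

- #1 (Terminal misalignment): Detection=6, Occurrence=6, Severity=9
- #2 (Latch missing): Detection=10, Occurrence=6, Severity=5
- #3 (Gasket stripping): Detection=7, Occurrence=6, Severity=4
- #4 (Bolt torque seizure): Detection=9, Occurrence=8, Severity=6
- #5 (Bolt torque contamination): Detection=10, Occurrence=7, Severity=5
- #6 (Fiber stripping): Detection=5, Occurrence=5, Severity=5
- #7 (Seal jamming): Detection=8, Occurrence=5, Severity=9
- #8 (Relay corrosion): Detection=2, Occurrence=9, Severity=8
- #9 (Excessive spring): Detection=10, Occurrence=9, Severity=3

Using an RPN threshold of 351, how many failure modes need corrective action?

RPN = Severity × Occurrence × Detection:
  #1: 9 × 6 × 6 = 324
  #2: 5 × 6 × 10 = 300
  #3: 4 × 6 × 7 = 168
  #4: 6 × 8 × 9 = 432
  #5: 5 × 7 × 10 = 350
  #6: 5 × 5 × 5 = 125
  #7: 9 × 5 × 8 = 360
  #8: 8 × 9 × 2 = 144
  #9: 3 × 9 × 10 = 270
Modes with RPN ≥ 351: #4 (432), #7 (360) → 2.

2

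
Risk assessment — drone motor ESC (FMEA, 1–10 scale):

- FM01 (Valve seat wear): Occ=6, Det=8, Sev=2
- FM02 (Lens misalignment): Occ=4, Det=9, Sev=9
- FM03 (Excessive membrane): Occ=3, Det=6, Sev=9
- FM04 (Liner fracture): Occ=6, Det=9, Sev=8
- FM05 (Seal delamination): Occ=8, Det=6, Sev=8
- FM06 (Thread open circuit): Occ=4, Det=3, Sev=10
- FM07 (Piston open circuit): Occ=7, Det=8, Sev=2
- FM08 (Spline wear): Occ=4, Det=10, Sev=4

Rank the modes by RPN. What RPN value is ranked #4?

RPN = Severity × Occurrence × Detection:
  FM01: 2 × 6 × 8 = 96
  FM02: 9 × 4 × 9 = 324
  FM03: 9 × 3 × 6 = 162
  FM04: 8 × 6 × 9 = 432
  FM05: 8 × 8 × 6 = 384
  FM06: 10 × 4 × 3 = 120
  FM07: 2 × 7 × 8 = 112
  FM08: 4 × 4 × 10 = 160
Sorted descending: 432, 384, 324, 162, 160, 120, 112, 96.
The fourth-highest RPN is 162 (FM03).

162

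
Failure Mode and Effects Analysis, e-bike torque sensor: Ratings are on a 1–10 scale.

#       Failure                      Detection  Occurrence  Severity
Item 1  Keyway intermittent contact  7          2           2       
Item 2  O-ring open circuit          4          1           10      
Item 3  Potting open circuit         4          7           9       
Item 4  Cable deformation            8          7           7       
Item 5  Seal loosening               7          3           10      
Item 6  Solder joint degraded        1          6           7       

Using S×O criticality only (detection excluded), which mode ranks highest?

Criticality = Severity × Occurrence:
  Item 1: 2 × 2 = 4
  Item 2: 10 × 1 = 10
  Item 3: 9 × 7 = 63
  Item 4: 7 × 7 = 49
  Item 5: 10 × 3 = 30
  Item 6: 7 × 6 = 42
Highest criticality is 63 → Item 3.

Item 3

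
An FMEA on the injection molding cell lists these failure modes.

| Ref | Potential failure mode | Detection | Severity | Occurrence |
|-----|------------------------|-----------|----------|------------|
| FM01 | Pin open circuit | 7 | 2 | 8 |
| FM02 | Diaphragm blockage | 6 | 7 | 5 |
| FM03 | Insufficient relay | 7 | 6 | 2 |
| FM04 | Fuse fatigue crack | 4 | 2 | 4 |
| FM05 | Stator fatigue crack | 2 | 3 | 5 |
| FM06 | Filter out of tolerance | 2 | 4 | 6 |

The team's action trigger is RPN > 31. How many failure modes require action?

RPN = Severity × Occurrence × Detection:
  FM01: 2 × 8 × 7 = 112
  FM02: 7 × 5 × 6 = 210
  FM03: 6 × 2 × 7 = 84
  FM04: 2 × 4 × 4 = 32
  FM05: 3 × 5 × 2 = 30
  FM06: 4 × 6 × 2 = 48
Modes with RPN > 31: FM01 (112), FM02 (210), FM03 (84), FM04 (32), FM06 (48) → 5.

5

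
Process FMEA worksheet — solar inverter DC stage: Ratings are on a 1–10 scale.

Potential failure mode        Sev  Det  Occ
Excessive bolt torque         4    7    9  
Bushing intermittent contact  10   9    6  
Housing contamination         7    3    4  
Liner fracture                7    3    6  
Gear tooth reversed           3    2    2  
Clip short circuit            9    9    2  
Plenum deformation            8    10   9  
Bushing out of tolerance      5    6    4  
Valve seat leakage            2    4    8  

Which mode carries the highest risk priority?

Plenum deformation

RPN = Severity × Occurrence × Detection:
  Excessive bolt torque: 4 × 9 × 7 = 252
  Bushing intermittent contact: 10 × 6 × 9 = 540
  Housing contamination: 7 × 4 × 3 = 84
  Liner fracture: 7 × 6 × 3 = 126
  Gear tooth reversed: 3 × 2 × 2 = 12
  Clip short circuit: 9 × 2 × 9 = 162
  Plenum deformation: 8 × 9 × 10 = 720
  Bushing out of tolerance: 5 × 4 × 6 = 120
  Valve seat leakage: 2 × 8 × 4 = 64
Highest RPN is 720 → Plenum deformation.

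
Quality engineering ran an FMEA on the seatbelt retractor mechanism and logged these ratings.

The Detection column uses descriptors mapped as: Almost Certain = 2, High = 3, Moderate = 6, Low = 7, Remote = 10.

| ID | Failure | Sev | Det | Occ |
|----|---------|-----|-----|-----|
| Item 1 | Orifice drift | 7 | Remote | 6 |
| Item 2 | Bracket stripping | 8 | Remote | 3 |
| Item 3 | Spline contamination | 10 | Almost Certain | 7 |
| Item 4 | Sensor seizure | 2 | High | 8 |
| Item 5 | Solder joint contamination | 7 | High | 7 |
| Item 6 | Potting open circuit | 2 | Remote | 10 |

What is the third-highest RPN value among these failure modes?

RPN = Severity × Occurrence × Detection:
  Item 1: 7 × 6 × 10 = 420
  Item 2: 8 × 3 × 10 = 240
  Item 3: 10 × 7 × 2 = 140
  Item 4: 2 × 8 × 3 = 48
  Item 5: 7 × 7 × 3 = 147
  Item 6: 2 × 10 × 10 = 200
Sorted descending: 420, 240, 200, 147, 140, 48.
The third-highest RPN is 200 (Item 6).

200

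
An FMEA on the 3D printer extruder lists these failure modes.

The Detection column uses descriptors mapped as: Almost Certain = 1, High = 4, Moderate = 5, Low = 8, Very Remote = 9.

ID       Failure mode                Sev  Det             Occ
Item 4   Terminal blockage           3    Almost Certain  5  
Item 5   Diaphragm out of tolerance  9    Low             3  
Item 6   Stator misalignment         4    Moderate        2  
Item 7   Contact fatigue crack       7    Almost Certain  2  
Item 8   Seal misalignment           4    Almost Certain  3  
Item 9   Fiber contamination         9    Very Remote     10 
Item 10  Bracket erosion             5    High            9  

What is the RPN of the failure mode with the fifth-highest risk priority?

RPN = Severity × Occurrence × Detection:
  Item 4: 3 × 5 × 1 = 15
  Item 5: 9 × 3 × 8 = 216
  Item 6: 4 × 2 × 5 = 40
  Item 7: 7 × 2 × 1 = 14
  Item 8: 4 × 3 × 1 = 12
  Item 9: 9 × 10 × 9 = 810
  Item 10: 5 × 9 × 4 = 180
Sorted descending: 810, 216, 180, 40, 15, 14, 12.
The fifth-highest RPN is 15 (Item 4).

15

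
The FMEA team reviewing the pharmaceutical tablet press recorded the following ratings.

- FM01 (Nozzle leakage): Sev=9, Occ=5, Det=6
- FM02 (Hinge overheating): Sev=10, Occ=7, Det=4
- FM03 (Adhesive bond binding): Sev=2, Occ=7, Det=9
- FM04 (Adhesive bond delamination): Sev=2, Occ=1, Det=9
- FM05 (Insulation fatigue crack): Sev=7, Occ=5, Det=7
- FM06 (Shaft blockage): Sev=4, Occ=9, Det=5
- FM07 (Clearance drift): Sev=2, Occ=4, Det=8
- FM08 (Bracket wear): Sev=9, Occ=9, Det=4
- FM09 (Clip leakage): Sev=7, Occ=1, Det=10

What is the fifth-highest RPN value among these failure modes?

180

RPN = Severity × Occurrence × Detection:
  FM01: 9 × 5 × 6 = 270
  FM02: 10 × 7 × 4 = 280
  FM03: 2 × 7 × 9 = 126
  FM04: 2 × 1 × 9 = 18
  FM05: 7 × 5 × 7 = 245
  FM06: 4 × 9 × 5 = 180
  FM07: 2 × 4 × 8 = 64
  FM08: 9 × 9 × 4 = 324
  FM09: 7 × 1 × 10 = 70
Sorted descending: 324, 280, 270, 245, 180, 126, 70, 64, 18.
The fifth-highest RPN is 180 (FM06).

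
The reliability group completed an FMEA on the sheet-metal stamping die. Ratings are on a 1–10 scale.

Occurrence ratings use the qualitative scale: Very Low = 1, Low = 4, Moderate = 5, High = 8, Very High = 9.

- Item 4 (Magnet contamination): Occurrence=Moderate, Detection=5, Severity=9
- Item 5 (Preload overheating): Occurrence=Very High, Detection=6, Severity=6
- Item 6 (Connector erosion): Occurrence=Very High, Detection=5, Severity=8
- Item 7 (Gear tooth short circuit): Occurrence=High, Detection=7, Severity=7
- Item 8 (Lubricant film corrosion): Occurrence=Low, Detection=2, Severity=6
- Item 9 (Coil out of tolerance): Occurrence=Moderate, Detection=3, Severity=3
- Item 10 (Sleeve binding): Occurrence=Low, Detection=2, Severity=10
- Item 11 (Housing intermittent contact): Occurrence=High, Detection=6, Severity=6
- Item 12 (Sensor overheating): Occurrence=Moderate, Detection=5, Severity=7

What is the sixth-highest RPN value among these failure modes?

RPN = Severity × Occurrence × Detection:
  Item 4: 9 × 5 × 5 = 225
  Item 5: 6 × 9 × 6 = 324
  Item 6: 8 × 9 × 5 = 360
  Item 7: 7 × 8 × 7 = 392
  Item 8: 6 × 4 × 2 = 48
  Item 9: 3 × 5 × 3 = 45
  Item 10: 10 × 4 × 2 = 80
  Item 11: 6 × 8 × 6 = 288
  Item 12: 7 × 5 × 5 = 175
Sorted descending: 392, 360, 324, 288, 225, 175, 80, 48, 45.
The sixth-highest RPN is 175 (Item 12).

175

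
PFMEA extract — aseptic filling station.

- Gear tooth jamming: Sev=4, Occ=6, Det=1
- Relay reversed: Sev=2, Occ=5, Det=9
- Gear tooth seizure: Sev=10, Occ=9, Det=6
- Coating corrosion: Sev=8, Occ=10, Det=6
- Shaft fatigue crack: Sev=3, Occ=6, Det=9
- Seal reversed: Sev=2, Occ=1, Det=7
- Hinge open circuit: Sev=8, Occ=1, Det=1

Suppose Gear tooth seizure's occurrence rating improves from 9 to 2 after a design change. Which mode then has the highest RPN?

RPN = Severity × Occurrence × Detection:
  Gear tooth jamming: 4 × 6 × 1 = 24
  Relay reversed: 2 × 5 × 9 = 90
  Gear tooth seizure: 10 × 9 × 6 = 540
  Coating corrosion: 8 × 10 × 6 = 480
  Shaft fatigue crack: 3 × 6 × 9 = 162
  Seal reversed: 2 × 1 × 7 = 14
  Hinge open circuit: 8 × 1 × 1 = 8
After action: Gear tooth seizure → 10 × 2 × 6 = 120.
Revised RPNs: Coating corrosion=480, Shaft fatigue crack=162, Gear tooth seizure=120, Relay reversed=90, Gear tooth jamming=24, Seal reversed=14, Hinge open circuit=8.
Highest is now Coating corrosion (480).

Coating corrosion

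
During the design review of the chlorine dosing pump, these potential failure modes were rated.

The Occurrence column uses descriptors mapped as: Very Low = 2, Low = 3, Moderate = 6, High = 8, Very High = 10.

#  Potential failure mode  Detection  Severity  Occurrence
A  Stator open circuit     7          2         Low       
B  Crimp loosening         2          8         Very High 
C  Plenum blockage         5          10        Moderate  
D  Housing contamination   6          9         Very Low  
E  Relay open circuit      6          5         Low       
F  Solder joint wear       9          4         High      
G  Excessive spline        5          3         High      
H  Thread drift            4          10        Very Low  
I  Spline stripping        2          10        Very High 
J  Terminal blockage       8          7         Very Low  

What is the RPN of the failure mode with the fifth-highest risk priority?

120

RPN = Severity × Occurrence × Detection:
  A: 2 × 3 × 7 = 42
  B: 8 × 10 × 2 = 160
  C: 10 × 6 × 5 = 300
  D: 9 × 2 × 6 = 108
  E: 5 × 3 × 6 = 90
  F: 4 × 8 × 9 = 288
  G: 3 × 8 × 5 = 120
  H: 10 × 2 × 4 = 80
  I: 10 × 10 × 2 = 200
  J: 7 × 2 × 8 = 112
Sorted descending: 300, 288, 200, 160, 120, 112, 108, 90, 80, 42.
The fifth-highest RPN is 120 (G).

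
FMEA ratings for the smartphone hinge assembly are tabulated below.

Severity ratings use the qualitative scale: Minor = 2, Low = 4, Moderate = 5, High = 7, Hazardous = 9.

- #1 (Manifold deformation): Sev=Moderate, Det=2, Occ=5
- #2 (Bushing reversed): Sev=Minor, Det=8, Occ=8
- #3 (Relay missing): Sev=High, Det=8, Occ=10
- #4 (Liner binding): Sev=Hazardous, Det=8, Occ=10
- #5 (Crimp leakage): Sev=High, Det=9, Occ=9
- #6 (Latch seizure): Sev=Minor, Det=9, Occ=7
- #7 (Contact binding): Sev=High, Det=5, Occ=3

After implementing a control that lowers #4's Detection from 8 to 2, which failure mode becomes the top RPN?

#5

RPN = Severity × Occurrence × Detection:
  #1: 5 × 5 × 2 = 50
  #2: 2 × 8 × 8 = 128
  #3: 7 × 10 × 8 = 560
  #4: 9 × 10 × 8 = 720
  #5: 7 × 9 × 9 = 567
  #6: 2 × 7 × 9 = 126
  #7: 7 × 3 × 5 = 105
After action: #4 → 9 × 10 × 2 = 180.
Revised RPNs: #5=567, #3=560, #4=180, #2=128, #6=126, #7=105, #1=50.
Highest is now #5 (567).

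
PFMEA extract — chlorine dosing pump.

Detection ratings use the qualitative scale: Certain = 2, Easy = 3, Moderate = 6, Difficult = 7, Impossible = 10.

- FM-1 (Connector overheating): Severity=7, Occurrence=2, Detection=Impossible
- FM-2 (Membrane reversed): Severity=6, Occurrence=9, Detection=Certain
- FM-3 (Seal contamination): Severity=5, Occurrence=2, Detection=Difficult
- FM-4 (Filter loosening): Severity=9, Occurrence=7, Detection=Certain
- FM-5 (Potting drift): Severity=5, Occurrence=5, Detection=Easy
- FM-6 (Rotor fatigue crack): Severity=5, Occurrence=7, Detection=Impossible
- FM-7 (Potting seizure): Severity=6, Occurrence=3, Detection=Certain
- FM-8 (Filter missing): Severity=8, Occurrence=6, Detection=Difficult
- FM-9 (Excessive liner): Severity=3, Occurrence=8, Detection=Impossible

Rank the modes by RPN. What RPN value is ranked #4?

140

RPN = Severity × Occurrence × Detection:
  FM-1: 7 × 2 × 10 = 140
  FM-2: 6 × 9 × 2 = 108
  FM-3: 5 × 2 × 7 = 70
  FM-4: 9 × 7 × 2 = 126
  FM-5: 5 × 5 × 3 = 75
  FM-6: 5 × 7 × 10 = 350
  FM-7: 6 × 3 × 2 = 36
  FM-8: 8 × 6 × 7 = 336
  FM-9: 3 × 8 × 10 = 240
Sorted descending: 350, 336, 240, 140, 126, 108, 75, 70, 36.
The fourth-highest RPN is 140 (FM-1).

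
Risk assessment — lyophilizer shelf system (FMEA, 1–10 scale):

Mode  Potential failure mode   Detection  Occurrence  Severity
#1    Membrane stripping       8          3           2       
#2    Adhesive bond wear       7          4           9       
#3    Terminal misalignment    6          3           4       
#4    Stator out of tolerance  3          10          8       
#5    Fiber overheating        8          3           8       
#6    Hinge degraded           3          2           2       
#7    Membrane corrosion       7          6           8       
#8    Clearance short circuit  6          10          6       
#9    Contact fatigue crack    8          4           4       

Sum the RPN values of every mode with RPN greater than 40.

RPN = Severity × Occurrence × Detection:
  #1: 2 × 3 × 8 = 48
  #2: 9 × 4 × 7 = 252
  #3: 4 × 3 × 6 = 72
  #4: 8 × 10 × 3 = 240
  #5: 8 × 3 × 8 = 192
  #6: 2 × 2 × 3 = 12
  #7: 8 × 6 × 7 = 336
  #8: 6 × 10 × 6 = 360
  #9: 4 × 4 × 8 = 128
RPN > 40: #1 (48), #2 (252), #3 (72), #4 (240), #5 (192), #7 (336), #8 (360), #9 (128).
Sum: 48 + 252 + 72 + 240 + 192 + 336 + 360 + 128 = 1628.

1628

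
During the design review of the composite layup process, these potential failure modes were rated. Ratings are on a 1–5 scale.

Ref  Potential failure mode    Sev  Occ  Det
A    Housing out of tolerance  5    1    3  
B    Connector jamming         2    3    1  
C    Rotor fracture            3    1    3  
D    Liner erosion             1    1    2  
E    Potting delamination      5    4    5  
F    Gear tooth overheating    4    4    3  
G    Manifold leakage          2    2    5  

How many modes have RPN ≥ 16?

RPN = Severity × Occurrence × Detection:
  A: 5 × 1 × 3 = 15
  B: 2 × 3 × 1 = 6
  C: 3 × 1 × 3 = 9
  D: 1 × 1 × 2 = 2
  E: 5 × 4 × 5 = 100
  F: 4 × 4 × 3 = 48
  G: 2 × 2 × 5 = 20
Modes with RPN ≥ 16: E (100), F (48), G (20) → 3.

3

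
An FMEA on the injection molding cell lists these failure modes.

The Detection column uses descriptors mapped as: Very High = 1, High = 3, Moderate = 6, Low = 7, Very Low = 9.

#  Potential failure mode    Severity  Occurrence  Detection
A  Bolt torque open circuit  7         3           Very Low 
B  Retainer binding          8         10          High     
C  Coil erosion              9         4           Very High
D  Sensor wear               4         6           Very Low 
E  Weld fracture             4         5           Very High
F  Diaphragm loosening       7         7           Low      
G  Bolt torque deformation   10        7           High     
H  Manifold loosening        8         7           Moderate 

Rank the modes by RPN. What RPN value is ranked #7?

RPN = Severity × Occurrence × Detection:
  A: 7 × 3 × 9 = 189
  B: 8 × 10 × 3 = 240
  C: 9 × 4 × 1 = 36
  D: 4 × 6 × 9 = 216
  E: 4 × 5 × 1 = 20
  F: 7 × 7 × 7 = 343
  G: 10 × 7 × 3 = 210
  H: 8 × 7 × 6 = 336
Sorted descending: 343, 336, 240, 216, 210, 189, 36, 20.
The seventh-highest RPN is 36 (C).

36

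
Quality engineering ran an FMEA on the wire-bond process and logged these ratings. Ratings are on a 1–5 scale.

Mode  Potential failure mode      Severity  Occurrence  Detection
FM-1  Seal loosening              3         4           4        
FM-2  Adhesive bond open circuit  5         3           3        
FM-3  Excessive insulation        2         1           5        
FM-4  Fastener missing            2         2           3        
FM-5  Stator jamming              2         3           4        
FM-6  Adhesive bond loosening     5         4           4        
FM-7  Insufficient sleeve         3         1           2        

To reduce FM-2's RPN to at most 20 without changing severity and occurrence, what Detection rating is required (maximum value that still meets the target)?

1

FM-2: S=5, O=3, D=3 → current RPN = 45.
Fixed product = 15. Need 15 × D ≤ 20, so D ≤ 20/15 = 1.33.
Maximum integer Detection rating = 1 (gives RPN 15; D=2 would give 30 > 20).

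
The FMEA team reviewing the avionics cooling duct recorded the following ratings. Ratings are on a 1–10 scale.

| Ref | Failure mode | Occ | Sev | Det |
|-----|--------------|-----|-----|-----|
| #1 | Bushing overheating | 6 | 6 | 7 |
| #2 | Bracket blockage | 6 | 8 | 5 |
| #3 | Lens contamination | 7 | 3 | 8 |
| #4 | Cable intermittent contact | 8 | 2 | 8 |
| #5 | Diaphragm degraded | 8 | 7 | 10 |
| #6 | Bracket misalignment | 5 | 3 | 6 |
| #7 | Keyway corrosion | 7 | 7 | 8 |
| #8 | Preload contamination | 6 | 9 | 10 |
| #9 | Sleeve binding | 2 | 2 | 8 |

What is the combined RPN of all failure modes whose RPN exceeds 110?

RPN = Severity × Occurrence × Detection:
  #1: 6 × 6 × 7 = 252
  #2: 8 × 6 × 5 = 240
  #3: 3 × 7 × 8 = 168
  #4: 2 × 8 × 8 = 128
  #5: 7 × 8 × 10 = 560
  #6: 3 × 5 × 6 = 90
  #7: 7 × 7 × 8 = 392
  #8: 9 × 6 × 10 = 540
  #9: 2 × 2 × 8 = 32
RPN > 110: #1 (252), #2 (240), #3 (168), #4 (128), #5 (560), #7 (392), #8 (540).
Sum: 252 + 240 + 168 + 128 + 560 + 392 + 540 = 2280.

2280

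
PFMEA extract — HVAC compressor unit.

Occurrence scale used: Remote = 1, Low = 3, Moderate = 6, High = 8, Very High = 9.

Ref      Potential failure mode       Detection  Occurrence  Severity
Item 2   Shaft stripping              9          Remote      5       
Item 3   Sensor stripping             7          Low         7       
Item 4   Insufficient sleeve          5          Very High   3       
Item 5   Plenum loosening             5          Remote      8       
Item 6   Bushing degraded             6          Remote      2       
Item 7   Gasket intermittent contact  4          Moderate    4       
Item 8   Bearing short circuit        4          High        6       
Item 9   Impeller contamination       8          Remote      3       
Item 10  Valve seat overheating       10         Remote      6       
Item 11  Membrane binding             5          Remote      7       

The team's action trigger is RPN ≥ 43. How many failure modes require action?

6

RPN = Severity × Occurrence × Detection:
  Item 2: 5 × 1 × 9 = 45
  Item 3: 7 × 3 × 7 = 147
  Item 4: 3 × 9 × 5 = 135
  Item 5: 8 × 1 × 5 = 40
  Item 6: 2 × 1 × 6 = 12
  Item 7: 4 × 6 × 4 = 96
  Item 8: 6 × 8 × 4 = 192
  Item 9: 3 × 1 × 8 = 24
  Item 10: 6 × 1 × 10 = 60
  Item 11: 7 × 1 × 5 = 35
Modes with RPN ≥ 43: Item 2 (45), Item 3 (147), Item 4 (135), Item 7 (96), Item 8 (192), Item 10 (60) → 6.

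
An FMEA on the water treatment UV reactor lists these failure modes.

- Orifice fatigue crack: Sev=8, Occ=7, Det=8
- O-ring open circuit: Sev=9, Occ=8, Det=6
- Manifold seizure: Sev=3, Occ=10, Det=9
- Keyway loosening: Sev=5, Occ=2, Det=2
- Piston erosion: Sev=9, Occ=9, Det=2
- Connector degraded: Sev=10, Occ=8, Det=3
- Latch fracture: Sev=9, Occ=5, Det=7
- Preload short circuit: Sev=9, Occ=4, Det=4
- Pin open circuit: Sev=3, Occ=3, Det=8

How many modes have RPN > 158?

RPN = Severity × Occurrence × Detection:
  Orifice fatigue crack: 8 × 7 × 8 = 448
  O-ring open circuit: 9 × 8 × 6 = 432
  Manifold seizure: 3 × 10 × 9 = 270
  Keyway loosening: 5 × 2 × 2 = 20
  Piston erosion: 9 × 9 × 2 = 162
  Connector degraded: 10 × 8 × 3 = 240
  Latch fracture: 9 × 5 × 7 = 315
  Preload short circuit: 9 × 4 × 4 = 144
  Pin open circuit: 3 × 3 × 8 = 72
Modes with RPN > 158: Orifice fatigue crack (448), O-ring open circuit (432), Manifold seizure (270), Piston erosion (162), Connector degraded (240), Latch fracture (315) → 6.

6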